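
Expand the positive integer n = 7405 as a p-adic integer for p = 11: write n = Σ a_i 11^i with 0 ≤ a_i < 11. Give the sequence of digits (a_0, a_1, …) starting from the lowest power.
(a_0, a_1, …) = (2, 2, 6, 5)

Repeated division by 11 gives the digits low-to-high: 7405 = 2 + 2·11^1 + 6·11^2 + 5·11^3. Digit sequence: (2, 2, 6, 5).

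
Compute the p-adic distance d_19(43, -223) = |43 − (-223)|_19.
d_19(43, -223) = 1/19

Step 1 — x − y = 43 − (-223) = 266. Step 2 — v_19(266) = 1 (factor: 266 = (19^1 · 14); the sign does not affect v_p). Step 3 — |x − y|_19 = 19^{-1} = 1/19.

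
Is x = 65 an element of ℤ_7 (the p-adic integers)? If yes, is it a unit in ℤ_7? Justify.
x ∈ ℤ_7^× (unit); v_7(x) = 0

ℤ_7 = {x ∈ ℚ_7 : v_7(x) ≥ 0} and ℤ_7^× = {x ∈ ℤ_7 : v_7(x) = 0}. Here v_7(65) = v_7(num) − v_7(den) = 0; compare against these criteria.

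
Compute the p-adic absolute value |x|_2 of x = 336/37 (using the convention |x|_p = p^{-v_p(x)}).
|336/37|_2 = 1/16

Step 1 — compute v_2(x) by factoring powers of 2 out of the numerator and denominator: v_2(336/37) = 4. Step 2 — apply |x|_p = p^{-v_p(x)} = 2^{-4} = 1/16.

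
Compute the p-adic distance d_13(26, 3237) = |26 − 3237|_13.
d_13(26, 3237) = 1/169

Step 1 — x − y = 26 − 3237 = -3211. Step 2 — v_13(-3211) = 2 (factor: -3211 = −(13^2 · 19); the sign does not affect v_p). Step 3 — |x − y|_13 = 13^{-2} = 1/169.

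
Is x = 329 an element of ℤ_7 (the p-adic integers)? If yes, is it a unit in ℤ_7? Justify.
x ∈ ℤ_7 but not a unit; v_7(x) = 1 > 0

ℤ_7 = {x ∈ ℚ_7 : v_7(x) ≥ 0} and ℤ_7^× = {x ∈ ℤ_7 : v_7(x) = 0}. Here v_7(329) = v_7(num) − v_7(den) = 1; compare against these criteria.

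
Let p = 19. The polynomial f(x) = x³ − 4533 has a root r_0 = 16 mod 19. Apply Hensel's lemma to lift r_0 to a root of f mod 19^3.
r_2 = 6343 (mod 6859)

Hensel: r_{i+1} = r_i − f(r_i)/f′(r_i) mod 19^{i+2}, where f′(x) = 3x². Iterate:
  r_0 = 16 (mod 19)
  r_1 = 206 (mod 361)
  r_2 = 6343 (mod 6859)
Final: r = 6343 with f(r) ≡ 0 mod 19^3.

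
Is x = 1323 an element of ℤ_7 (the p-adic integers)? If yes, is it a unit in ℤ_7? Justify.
x ∈ ℤ_7 but not a unit; v_7(x) = 2 > 0

ℤ_7 = {x ∈ ℚ_7 : v_7(x) ≥ 0} and ℤ_7^× = {x ∈ ℤ_7 : v_7(x) = 0}. Here v_7(1323) = v_7(num) − v_7(den) = 2; compare against these criteria.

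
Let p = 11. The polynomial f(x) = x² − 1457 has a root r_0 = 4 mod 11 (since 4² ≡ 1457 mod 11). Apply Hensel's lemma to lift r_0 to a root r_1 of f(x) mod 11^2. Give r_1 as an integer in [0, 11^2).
r_1 = 48 (mod 121)

Hensel's recurrence: r_{i+1} = r_i − f(r_i)·(f′(r_i))^{-1} mod 11^{i+2}, with f′(x) = 2x. Iterate:
  r_0 = 4 (mod 11)
  r_1 = 48 (mod 121)
Final: r_1 = 48, and one checks f(r_1) ≡ 0 mod 11^2.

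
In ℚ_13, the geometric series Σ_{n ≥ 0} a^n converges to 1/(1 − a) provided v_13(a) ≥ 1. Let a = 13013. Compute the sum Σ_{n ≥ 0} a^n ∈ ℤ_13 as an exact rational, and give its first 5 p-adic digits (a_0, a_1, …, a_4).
Σ a^n = 1/(1 − a) = -1/13012;  first 5 digits = (1, 0, 12, 5, 1)

v_13(a) = 2 ≥ 1, so the series converges in ℤ_13 to 1/(1 − a) = 1/(1 − 13013) = -1/13012. Expand this rational in ℤ_13: compute digits iteratively via d_i = x_i mod 13, x_{i+1} = (x_i − d_i)/13. The first 5 digits are (1, 0, 12, 5, 1).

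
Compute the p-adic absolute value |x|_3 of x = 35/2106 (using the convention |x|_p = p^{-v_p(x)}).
|35/2106|_3 = 81

Step 1 — compute v_3(x) by factoring powers of 3 out of the numerator and denominator: v_3(35/2106) = -4. Step 2 — apply |x|_p = p^{-v_p(x)} = 3^{4} = 81.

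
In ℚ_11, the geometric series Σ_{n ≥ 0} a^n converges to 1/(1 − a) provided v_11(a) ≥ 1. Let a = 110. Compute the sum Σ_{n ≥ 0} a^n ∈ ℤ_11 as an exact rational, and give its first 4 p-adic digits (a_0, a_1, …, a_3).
Σ a^n = 1/(1 − a) = -1/109;  first 4 digits = (1, 10, 1, 8)

v_11(a) = 1 ≥ 1, so the series converges in ℤ_11 to 1/(1 − a) = 1/(1 − 110) = -1/109. Expand this rational in ℤ_11: compute digits iteratively via d_i = x_i mod 11, x_{i+1} = (x_i − d_i)/11. The first 4 digits are (1, 10, 1, 8).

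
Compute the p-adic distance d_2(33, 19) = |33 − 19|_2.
d_2(33, 19) = 1/2

Step 1 — x − y = 33 − 19 = 14. Step 2 — v_2(14) = 1 (factor: 14 = (2^1 · 7); the sign does not affect v_p). Step 3 — |x − y|_2 = 2^{-1} = 1/2.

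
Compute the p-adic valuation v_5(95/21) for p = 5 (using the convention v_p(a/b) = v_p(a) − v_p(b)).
v_5(95/21) = 1

Factor powers of 5 from the numerator and denominator of the reduced fraction: 95 = 5^1 · 19 and 21 = 5^0 · 21. Apply v_p(a/b) = v_p(a) − v_p(b): v_5(95/21) = 1 − 0 = 1.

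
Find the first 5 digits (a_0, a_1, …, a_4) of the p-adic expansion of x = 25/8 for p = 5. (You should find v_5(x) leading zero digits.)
(a_0, …, a_4) = (0, 0, 2, 4, 1)

v_5(25/8) = 2, so a_0 = ... = a_1 = 0. Factor out: x = 5^2 · u with u = 1/8 a unit in ℤ_5. Expand u iteratively via a_{v+i} = u_i mod 5, u_{i+1} = (u_i − a_{v+i})/5:
  u_0 = 1/8;  a_2 = 2;  u_1 = (u_0 − 2)/5 = -3/8
  u_1 = -3/8;  a_3 = 4;  u_2 = (u_1 − 4)/5 = -7/8
  u_2 = -7/8;  a_4 = 1;  u_3 = (u_2 − 1)/5 = -3/8
Digits: (0, 0, 2, 4, 1).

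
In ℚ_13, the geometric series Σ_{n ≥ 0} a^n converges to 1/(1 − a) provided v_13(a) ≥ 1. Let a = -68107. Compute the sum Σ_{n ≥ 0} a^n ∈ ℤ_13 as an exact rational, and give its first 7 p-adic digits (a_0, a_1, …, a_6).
Σ a^n = 1/(1 − a) = 1/68108;  first 7 digits = (1, 0, 0, 8, 10, 12, 11)

v_13(a) = 3 ≥ 1, so the series converges in ℤ_13 to 1/(1 − a) = 1/(1 − (-68107)) = 1/68108. Expand this rational in ℤ_13: compute digits iteratively via d_i = x_i mod 13, x_{i+1} = (x_i − d_i)/13. The first 7 digits are (1, 0, 0, 8, 10, 12, 11).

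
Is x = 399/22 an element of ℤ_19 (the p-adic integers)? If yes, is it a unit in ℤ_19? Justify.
x ∈ ℤ_19 but not a unit; v_19(x) = 1 > 0

ℤ_19 = {x ∈ ℚ_19 : v_19(x) ≥ 0} and ℤ_19^× = {x ∈ ℤ_19 : v_19(x) = 0}. Here v_19(399/22) = v_19(num) − v_19(den) = 1; compare against these criteria.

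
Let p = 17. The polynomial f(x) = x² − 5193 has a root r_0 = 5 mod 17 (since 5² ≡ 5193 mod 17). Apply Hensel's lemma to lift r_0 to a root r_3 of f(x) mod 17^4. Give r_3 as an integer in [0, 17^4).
r_3 = 33988 (mod 83521)

Hensel's recurrence: r_{i+1} = r_i − f(r_i)·(f′(r_i))^{-1} mod 17^{i+2}, with f′(x) = 2x. Iterate:
  r_0 = 5 (mod 17)
  r_1 = 175 (mod 289)
  r_2 = 4510 (mod 4913)
  r_3 = 33988 (mod 83521)
Final: r_3 = 33988, and one checks f(r_3) ≡ 0 mod 17^4.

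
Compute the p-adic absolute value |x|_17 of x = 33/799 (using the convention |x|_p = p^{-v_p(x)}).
|33/799|_17 = 17

Step 1 — compute v_17(x) by factoring powers of 17 out of the numerator and denominator: v_17(33/799) = -1. Step 2 — apply |x|_p = p^{-v_p(x)} = 17^{1} = 17.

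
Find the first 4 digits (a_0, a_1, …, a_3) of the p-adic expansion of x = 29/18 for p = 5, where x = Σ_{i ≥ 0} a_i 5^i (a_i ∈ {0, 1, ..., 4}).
(a_0, …, a_3) = (3, 0, 3, 3)

v_5(29/18) = 0 (numerator and denominator both coprime to 5), so x ∈ ℤ_5^×. Compute digits iteratively via a_i = x_i mod 5, x_{i+1} = (x_i − a_i)/5, with x_0 = x:
  x_0 = 29/18;  a_0 = 3;  x_1 = (x_0 − 3)/5 = -5/18
  x_1 = -5/18;  a_1 = 0;  x_2 = (x_1 − 0)/5 = -1/18
  x_2 = -1/18;  a_2 = 3;  x_3 = (x_2 − 3)/5 = -11/18
  x_3 = -11/18;  a_3 = 3;  x_4 = (x_3 − 3)/5 = -13/18
Digits: (3, 0, 3, 3).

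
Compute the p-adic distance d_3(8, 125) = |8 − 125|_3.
d_3(8, 125) = 1/9

Step 1 — x − y = 8 − 125 = -117. Step 2 — v_3(-117) = 2 (factor: -117 = −(3^2 · 13); the sign does not affect v_p). Step 3 — |x − y|_3 = 3^{-2} = 1/9.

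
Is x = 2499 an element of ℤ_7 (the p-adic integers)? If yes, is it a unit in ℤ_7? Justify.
x ∈ ℤ_7 but not a unit; v_7(x) = 2 > 0

ℤ_7 = {x ∈ ℚ_7 : v_7(x) ≥ 0} and ℤ_7^× = {x ∈ ℤ_7 : v_7(x) = 0}. Here v_7(2499) = v_7(num) − v_7(den) = 2; compare against these criteria.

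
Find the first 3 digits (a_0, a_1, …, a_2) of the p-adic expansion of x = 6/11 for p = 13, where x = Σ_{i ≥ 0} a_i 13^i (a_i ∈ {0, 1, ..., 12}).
(a_0, …, a_2) = (10, 4, 2)

v_13(6/11) = 0 (numerator and denominator both coprime to 13), so x ∈ ℤ_13^×. Compute digits iteratively via a_i = x_i mod 13, x_{i+1} = (x_i − a_i)/13, with x_0 = x:
  x_0 = 6/11;  a_0 = 10;  x_1 = (x_0 − 10)/13 = -8/11
  x_1 = -8/11;  a_1 = 4;  x_2 = (x_1 − 4)/13 = -4/11
  x_2 = -4/11;  a_2 = 2;  x_3 = (x_2 − 2)/13 = -2/11
Digits: (10, 4, 2).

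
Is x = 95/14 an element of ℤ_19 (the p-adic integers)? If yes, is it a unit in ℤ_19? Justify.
x ∈ ℤ_19 but not a unit; v_19(x) = 1 > 0

ℤ_19 = {x ∈ ℚ_19 : v_19(x) ≥ 0} and ℤ_19^× = {x ∈ ℤ_19 : v_19(x) = 0}. Here v_19(95/14) = v_19(num) − v_19(den) = 1; compare against these criteria.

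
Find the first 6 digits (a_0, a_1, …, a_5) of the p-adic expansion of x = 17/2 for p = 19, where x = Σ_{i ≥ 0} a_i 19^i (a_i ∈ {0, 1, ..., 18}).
(a_0, …, a_5) = (18, 9, 9, 9, 9, 9)

v_19(17/2) = 0 (numerator and denominator both coprime to 19), so x ∈ ℤ_19^×. Compute digits iteratively via a_i = x_i mod 19, x_{i+1} = (x_i − a_i)/19, with x_0 = x:
  x_0 = 17/2;  a_0 = 18;  x_1 = (x_0 − 18)/19 = -1/2
  x_1 = -1/2;  a_1 = 9;  x_2 = (x_1 − 9)/19 = -1/2
  x_2 = -1/2;  a_2 = 9;  x_3 = (x_2 − 9)/19 = -1/2
  x_3 = -1/2;  a_3 = 9;  x_4 = (x_3 − 9)/19 = -1/2
  x_4 = -1/2;  a_4 = 9;  x_5 = (x_4 − 9)/19 = -1/2
  x_5 = -1/2;  a_5 = 9;  x_6 = (x_5 − 9)/19 = -1/2
Digits: (18, 9, 9, 9, 9, 9).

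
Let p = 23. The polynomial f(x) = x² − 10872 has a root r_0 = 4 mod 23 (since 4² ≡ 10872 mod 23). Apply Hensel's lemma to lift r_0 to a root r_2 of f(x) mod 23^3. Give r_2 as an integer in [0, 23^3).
r_2 = 832 (mod 12167)

Hensel's recurrence: r_{i+1} = r_i − f(r_i)·(f′(r_i))^{-1} mod 23^{i+2}, with f′(x) = 2x. Iterate:
  r_0 = 4 (mod 23)
  r_1 = 303 (mod 529)
  r_2 = 832 (mod 12167)
Final: r_2 = 832, and one checks f(r_2) ≡ 0 mod 23^3.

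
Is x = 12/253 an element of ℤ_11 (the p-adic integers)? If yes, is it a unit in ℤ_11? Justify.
x ∉ ℤ_11 (v_11(x) = -1 < 0)

ℤ_11 = {x ∈ ℚ_11 : v_11(x) ≥ 0} and ℤ_11^× = {x ∈ ℤ_11 : v_11(x) = 0}. Here v_11(12/253) = v_11(num) − v_11(den) = -1; compare against these criteria.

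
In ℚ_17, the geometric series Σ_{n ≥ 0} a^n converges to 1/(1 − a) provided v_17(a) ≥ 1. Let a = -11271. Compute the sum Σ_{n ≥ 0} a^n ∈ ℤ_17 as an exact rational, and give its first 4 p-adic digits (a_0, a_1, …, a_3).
Σ a^n = 1/(1 − a) = 1/11272;  first 4 digits = (1, 0, 12, 14)

v_17(a) = 2 ≥ 1, so the series converges in ℤ_17 to 1/(1 − a) = 1/(1 − (-11271)) = 1/11272. Expand this rational in ℤ_17: compute digits iteratively via d_i = x_i mod 17, x_{i+1} = (x_i − d_i)/17. The first 4 digits are (1, 0, 12, 14).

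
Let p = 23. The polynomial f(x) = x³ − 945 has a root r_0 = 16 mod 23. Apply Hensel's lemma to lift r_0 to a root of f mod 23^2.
r_1 = 430 (mod 529)

Hensel: r_{i+1} = r_i − f(r_i)/f′(r_i) mod 23^{i+2}, where f′(x) = 3x². Iterate:
  r_0 = 16 (mod 23)
  r_1 = 430 (mod 529)
Final: r = 430 with f(r) ≡ 0 mod 23^2.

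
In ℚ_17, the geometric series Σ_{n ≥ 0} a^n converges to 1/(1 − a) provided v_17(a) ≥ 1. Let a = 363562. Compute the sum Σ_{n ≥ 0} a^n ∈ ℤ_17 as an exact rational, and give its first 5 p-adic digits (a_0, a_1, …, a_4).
Σ a^n = 1/(1 − a) = -1/363561;  first 5 digits = (1, 0, 0, 6, 4)

v_17(a) = 3 ≥ 1, so the series converges in ℤ_17 to 1/(1 − a) = 1/(1 − 363562) = -1/363561. Expand this rational in ℤ_17: compute digits iteratively via d_i = x_i mod 17, x_{i+1} = (x_i − d_i)/17. The first 5 digits are (1, 0, 0, 6, 4).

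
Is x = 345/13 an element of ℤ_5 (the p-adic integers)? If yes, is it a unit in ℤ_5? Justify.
x ∈ ℤ_5 but not a unit; v_5(x) = 1 > 0

ℤ_5 = {x ∈ ℚ_5 : v_5(x) ≥ 0} and ℤ_5^× = {x ∈ ℤ_5 : v_5(x) = 0}. Here v_5(345/13) = v_5(num) − v_5(den) = 1; compare against these criteria.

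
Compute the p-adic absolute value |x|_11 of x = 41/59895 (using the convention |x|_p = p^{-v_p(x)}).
|41/59895|_11 = 1331

Step 1 — compute v_11(x) by factoring powers of 11 out of the numerator and denominator: v_11(41/59895) = -3. Step 2 — apply |x|_p = p^{-v_p(x)} = 11^{3} = 1331.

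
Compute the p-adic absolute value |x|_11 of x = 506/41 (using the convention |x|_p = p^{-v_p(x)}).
|506/41|_11 = 1/11

Step 1 — compute v_11(x) by factoring powers of 11 out of the numerator and denominator: v_11(506/41) = 1. Step 2 — apply |x|_p = p^{-v_p(x)} = 11^{-1} = 1/11.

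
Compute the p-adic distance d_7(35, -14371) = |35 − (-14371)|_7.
d_7(35, -14371) = 1/2401

Step 1 — x − y = 35 − (-14371) = 14406. Step 2 — v_7(14406) = 4 (factor: 14406 = (7^4 · 6); the sign does not affect v_p). Step 3 — |x − y|_7 = 7^{-4} = 1/2401.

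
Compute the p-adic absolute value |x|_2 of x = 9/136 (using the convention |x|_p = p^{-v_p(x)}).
|9/136|_2 = 8

Step 1 — compute v_2(x) by factoring powers of 2 out of the numerator and denominator: v_2(9/136) = -3. Step 2 — apply |x|_p = p^{-v_p(x)} = 2^{3} = 8.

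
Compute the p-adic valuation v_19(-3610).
v_19(-3610) = 2

v_19(n) is the largest exponent k such that 19^k divides n. Factor out: -3610 = -19^2 · 10. (Sign doesn't affect v_p.) So v_19(-3610) = 2.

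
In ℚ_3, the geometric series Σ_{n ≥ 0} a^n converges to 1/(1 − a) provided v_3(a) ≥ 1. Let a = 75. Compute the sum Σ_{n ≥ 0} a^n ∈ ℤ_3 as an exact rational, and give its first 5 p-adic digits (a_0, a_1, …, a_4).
Σ a^n = 1/(1 − a) = -1/74;  first 5 digits = (1, 1, 0, 2, 2)

v_3(a) = 1 ≥ 1, so the series converges in ℤ_3 to 1/(1 − a) = 1/(1 − 75) = -1/74. Expand this rational in ℤ_3: compute digits iteratively via d_i = x_i mod 3, x_{i+1} = (x_i − d_i)/3. The first 5 digits are (1, 1, 0, 2, 2).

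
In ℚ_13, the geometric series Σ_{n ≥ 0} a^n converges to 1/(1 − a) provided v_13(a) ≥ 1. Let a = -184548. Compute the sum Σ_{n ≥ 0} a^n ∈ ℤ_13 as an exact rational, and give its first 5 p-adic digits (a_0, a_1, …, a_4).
Σ a^n = 1/(1 − a) = 1/184549;  first 5 digits = (1, 0, 0, 7, 6)

v_13(a) = 3 ≥ 1, so the series converges in ℤ_13 to 1/(1 − a) = 1/(1 − (-184548)) = 1/184549. Expand this rational in ℤ_13: compute digits iteratively via d_i = x_i mod 13, x_{i+1} = (x_i − d_i)/13. The first 5 digits are (1, 0, 0, 7, 6).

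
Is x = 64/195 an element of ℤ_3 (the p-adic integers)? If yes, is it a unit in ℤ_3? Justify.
x ∉ ℤ_3 (v_3(x) = -1 < 0)

ℤ_3 = {x ∈ ℚ_3 : v_3(x) ≥ 0} and ℤ_3^× = {x ∈ ℤ_3 : v_3(x) = 0}. Here v_3(64/195) = v_3(num) − v_3(den) = -1; compare against these criteria.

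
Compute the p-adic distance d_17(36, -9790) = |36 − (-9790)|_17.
d_17(36, -9790) = 1/4913

Step 1 — x − y = 36 − (-9790) = 9826. Step 2 — v_17(9826) = 3 (factor: 9826 = (17^3 · 2); the sign does not affect v_p). Step 3 — |x − y|_17 = 17^{-3} = 1/4913.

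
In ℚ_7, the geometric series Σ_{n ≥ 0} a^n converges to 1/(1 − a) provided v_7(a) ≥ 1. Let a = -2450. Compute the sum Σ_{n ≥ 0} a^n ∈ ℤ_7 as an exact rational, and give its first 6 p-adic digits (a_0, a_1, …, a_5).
Σ a^n = 1/(1 − a) = 1/2451;  first 6 digits = (1, 0, 6, 6, 6, 6)

v_7(a) = 2 ≥ 1, so the series converges in ℤ_7 to 1/(1 − a) = 1/(1 − (-2450)) = 1/2451. Expand this rational in ℤ_7: compute digits iteratively via d_i = x_i mod 7, x_{i+1} = (x_i − d_i)/7. The first 6 digits are (1, 0, 6, 6, 6, 6).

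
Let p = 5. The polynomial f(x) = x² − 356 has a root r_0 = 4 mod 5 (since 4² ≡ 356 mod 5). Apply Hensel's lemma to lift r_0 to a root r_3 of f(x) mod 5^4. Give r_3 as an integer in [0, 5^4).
r_3 = 59 (mod 625)

Hensel's recurrence: r_{i+1} = r_i − f(r_i)·(f′(r_i))^{-1} mod 5^{i+2}, with f′(x) = 2x. Iterate:
  r_0 = 4 (mod 5)
  r_1 = 9 (mod 25)
  r_2 = 59 (mod 125)
  r_3 = 59 (mod 625)
Final: r_3 = 59, and one checks f(r_3) ≡ 0 mod 5^4.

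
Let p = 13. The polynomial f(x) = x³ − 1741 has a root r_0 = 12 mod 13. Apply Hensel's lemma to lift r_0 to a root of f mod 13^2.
r_1 = 129 (mod 169)

Hensel: r_{i+1} = r_i − f(r_i)/f′(r_i) mod 13^{i+2}, where f′(x) = 3x². Iterate:
  r_0 = 12 (mod 13)
  r_1 = 129 (mod 169)
Final: r = 129 with f(r) ≡ 0 mod 13^2.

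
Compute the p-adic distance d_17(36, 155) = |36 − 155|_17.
d_17(36, 155) = 1/17

Step 1 — x − y = 36 − 155 = -119. Step 2 — v_17(-119) = 1 (factor: -119 = −(17^1 · 7); the sign does not affect v_p). Step 3 — |x − y|_17 = 17^{-1} = 1/17.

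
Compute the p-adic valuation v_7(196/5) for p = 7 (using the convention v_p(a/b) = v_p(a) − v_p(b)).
v_7(196/5) = 2

Factor powers of 7 from the numerator and denominator of the reduced fraction: 196 = 7^2 · 4 and 5 = 7^0 · 5. Apply v_p(a/b) = v_p(a) − v_p(b): v_7(196/5) = 2 − 0 = 2.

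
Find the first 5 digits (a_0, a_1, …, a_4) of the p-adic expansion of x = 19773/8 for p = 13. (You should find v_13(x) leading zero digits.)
(a_0, …, a_4) = (0, 0, 0, 6, 11)

v_13(19773/8) = 3, so a_0 = ... = a_2 = 0. Factor out: x = 13^3 · u with u = 9/8 a unit in ℤ_13. Expand u iteratively via a_{v+i} = u_i mod 13, u_{i+1} = (u_i − a_{v+i})/13:
  u_0 = 9/8;  a_3 = 6;  u_1 = (u_0 − 6)/13 = -3/8
  u_1 = -3/8;  a_4 = 11;  u_2 = (u_1 − 11)/13 = -7/8
Digits: (0, 0, 0, 6, 11).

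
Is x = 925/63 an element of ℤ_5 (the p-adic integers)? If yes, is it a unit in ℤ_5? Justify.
x ∈ ℤ_5 but not a unit; v_5(x) = 2 > 0

ℤ_5 = {x ∈ ℚ_5 : v_5(x) ≥ 0} and ℤ_5^× = {x ∈ ℤ_5 : v_5(x) = 0}. Here v_5(925/63) = v_5(num) − v_5(den) = 2; compare against these criteria.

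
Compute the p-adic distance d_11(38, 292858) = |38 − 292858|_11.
d_11(38, 292858) = 1/14641

Step 1 — x − y = 38 − 292858 = -292820. Step 2 — v_11(-292820) = 4 (factor: -292820 = −(11^4 · 20); the sign does not affect v_p). Step 3 — |x − y|_11 = 11^{-4} = 1/14641.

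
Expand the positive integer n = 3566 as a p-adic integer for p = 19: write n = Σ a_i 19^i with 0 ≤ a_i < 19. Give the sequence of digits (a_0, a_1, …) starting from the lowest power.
(a_0, a_1, …) = (13, 16, 9)

Repeated division by 19 gives the digits low-to-high: 3566 = 13 + 16·19^1 + 9·19^2. Digit sequence: (13, 16, 9).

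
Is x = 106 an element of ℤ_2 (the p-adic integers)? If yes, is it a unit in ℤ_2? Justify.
x ∈ ℤ_2 but not a unit; v_2(x) = 1 > 0

ℤ_2 = {x ∈ ℚ_2 : v_2(x) ≥ 0} and ℤ_2^× = {x ∈ ℤ_2 : v_2(x) = 0}. Here v_2(106) = v_2(num) − v_2(den) = 1; compare against these criteria.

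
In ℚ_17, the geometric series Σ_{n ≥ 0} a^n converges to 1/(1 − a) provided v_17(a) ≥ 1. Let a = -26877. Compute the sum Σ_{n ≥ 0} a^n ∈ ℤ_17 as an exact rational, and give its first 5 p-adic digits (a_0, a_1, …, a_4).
Σ a^n = 1/(1 − a) = 1/26878;  first 5 digits = (1, 0, 9, 11, 12)

v_17(a) = 2 ≥ 1, so the series converges in ℤ_17 to 1/(1 − a) = 1/(1 − (-26877)) = 1/26878. Expand this rational in ℤ_17: compute digits iteratively via d_i = x_i mod 17, x_{i+1} = (x_i − d_i)/17. The first 5 digits are (1, 0, 9, 11, 12).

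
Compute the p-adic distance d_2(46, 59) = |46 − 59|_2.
d_2(46, 59) = 1

Step 1 — x − y = 46 − 59 = -13. Step 2 — v_2(-13) = 0 (factor: -13 = −(2^0 · 13); the sign does not affect v_p). Step 3 — |x − y|_2 = 2^{0} = 1.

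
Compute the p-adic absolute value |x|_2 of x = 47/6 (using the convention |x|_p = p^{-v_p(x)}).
|47/6|_2 = 2

Step 1 — compute v_2(x) by factoring powers of 2 out of the numerator and denominator: v_2(47/6) = -1. Step 2 — apply |x|_p = p^{-v_p(x)} = 2^{1} = 2.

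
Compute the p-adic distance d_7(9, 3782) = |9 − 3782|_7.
d_7(9, 3782) = 1/343

Step 1 — x − y = 9 − 3782 = -3773. Step 2 — v_7(-3773) = 3 (factor: -3773 = −(7^3 · 11); the sign does not affect v_p). Step 3 — |x − y|_7 = 7^{-3} = 1/343.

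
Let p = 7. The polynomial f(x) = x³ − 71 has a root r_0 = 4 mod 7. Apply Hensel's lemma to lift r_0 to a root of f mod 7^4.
r_3 = 1957 (mod 2401)

Hensel: r_{i+1} = r_i − f(r_i)/f′(r_i) mod 7^{i+2}, where f′(x) = 3x². Iterate:
  r_0 = 4 (mod 7)
  r_1 = 46 (mod 49)
  r_2 = 242 (mod 343)
  r_3 = 1957 (mod 2401)
Final: r = 1957 with f(r) ≡ 0 mod 7^4.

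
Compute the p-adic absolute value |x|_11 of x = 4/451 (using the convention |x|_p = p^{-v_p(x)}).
|4/451|_11 = 11

Step 1 — compute v_11(x) by factoring powers of 11 out of the numerator and denominator: v_11(4/451) = -1. Step 2 — apply |x|_p = p^{-v_p(x)} = 11^{1} = 11.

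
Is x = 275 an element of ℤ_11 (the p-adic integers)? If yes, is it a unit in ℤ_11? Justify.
x ∈ ℤ_11 but not a unit; v_11(x) = 1 > 0

ℤ_11 = {x ∈ ℚ_11 : v_11(x) ≥ 0} and ℤ_11^× = {x ∈ ℤ_11 : v_11(x) = 0}. Here v_11(275) = v_11(num) − v_11(den) = 1; compare against these criteria.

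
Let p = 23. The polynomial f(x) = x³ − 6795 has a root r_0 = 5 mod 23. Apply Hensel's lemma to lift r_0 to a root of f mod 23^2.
r_1 = 235 (mod 529)

Hensel: r_{i+1} = r_i − f(r_i)/f′(r_i) mod 23^{i+2}, where f′(x) = 3x². Iterate:
  r_0 = 5 (mod 23)
  r_1 = 235 (mod 529)
Final: r = 235 with f(r) ≡ 0 mod 23^2.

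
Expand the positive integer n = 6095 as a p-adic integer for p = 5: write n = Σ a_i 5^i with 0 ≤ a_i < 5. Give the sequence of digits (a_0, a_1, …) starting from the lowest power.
(a_0, a_1, …) = (0, 4, 3, 3, 4, 1)

Repeated division by 5 gives the digits low-to-high: 6095 = 4·5^1 + 3·5^2 + 3·5^3 + 4·5^4 + 1·5^5. Digit sequence: (0, 4, 3, 3, 4, 1).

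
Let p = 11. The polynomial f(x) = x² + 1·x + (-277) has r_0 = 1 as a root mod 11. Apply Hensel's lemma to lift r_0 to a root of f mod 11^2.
r_1 = 12 (mod 121)

Hensel: r_{i+1} = r_i − f(r_i)·(f′(r_i))^{-1} mod 11^{i+2}, f′(x) = 2x + 1. Iterate:
  r_0 = 1 (mod 11)
  r_1 = 12 (mod 121)
Final: r = 12 satisfies f(r) ≡ 0 mod 11^2.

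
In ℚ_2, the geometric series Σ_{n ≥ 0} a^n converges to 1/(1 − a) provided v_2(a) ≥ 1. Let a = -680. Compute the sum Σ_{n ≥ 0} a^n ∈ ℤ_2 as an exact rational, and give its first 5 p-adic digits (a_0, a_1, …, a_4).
Σ a^n = 1/(1 − a) = 1/681;  first 5 digits = (1, 0, 0, 1, 1)

v_2(a) = 3 ≥ 1, so the series converges in ℤ_2 to 1/(1 − a) = 1/(1 − (-680)) = 1/681. Expand this rational in ℤ_2: compute digits iteratively via d_i = x_i mod 2, x_{i+1} = (x_i − d_i)/2. The first 5 digits are (1, 0, 0, 1, 1).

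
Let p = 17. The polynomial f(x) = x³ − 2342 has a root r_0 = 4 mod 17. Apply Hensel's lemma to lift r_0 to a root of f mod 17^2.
r_1 = 208 (mod 289)

Hensel: r_{i+1} = r_i − f(r_i)/f′(r_i) mod 17^{i+2}, where f′(x) = 3x². Iterate:
  r_0 = 4 (mod 17)
  r_1 = 208 (mod 289)
Final: r = 208 with f(r) ≡ 0 mod 17^2.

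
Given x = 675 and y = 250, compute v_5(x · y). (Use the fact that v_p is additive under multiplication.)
v_5(168750) = 5

v_p(x) = 2 (factor: 675 = 5^2 · 27); v_p(y) = 3 (factor: 250 = 5^3 · 2). Additivity: v_p(xy) = v_p(x) + v_p(y) = 2 + 3 = 5. (Direct check: xy = 168750 = 5^5 · (54).)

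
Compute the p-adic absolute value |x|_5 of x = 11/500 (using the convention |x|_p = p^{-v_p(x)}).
|11/500|_5 = 125

Step 1 — compute v_5(x) by factoring powers of 5 out of the numerator and denominator: v_5(11/500) = -3. Step 2 — apply |x|_p = p^{-v_p(x)} = 5^{3} = 125.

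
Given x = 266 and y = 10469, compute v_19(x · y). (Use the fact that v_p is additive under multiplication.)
v_19(2784754) = 3

v_p(x) = 1 (factor: 266 = 19^1 · 14); v_p(y) = 2 (factor: 10469 = 19^2 · 29). Additivity: v_p(xy) = v_p(x) + v_p(y) = 1 + 2 = 3. (Direct check: xy = 2784754 = 19^3 · (406).)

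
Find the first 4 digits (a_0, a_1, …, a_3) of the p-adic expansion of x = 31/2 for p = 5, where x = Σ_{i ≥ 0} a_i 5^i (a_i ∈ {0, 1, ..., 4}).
(a_0, …, a_3) = (3, 0, 3, 2)

v_5(31/2) = 0 (numerator and denominator both coprime to 5), so x ∈ ℤ_5^×. Compute digits iteratively via a_i = x_i mod 5, x_{i+1} = (x_i − a_i)/5, with x_0 = x:
  x_0 = 31/2;  a_0 = 3;  x_1 = (x_0 − 3)/5 = 5/2
  x_1 = 5/2;  a_1 = 0;  x_2 = (x_1 − 0)/5 = 1/2
  x_2 = 1/2;  a_2 = 3;  x_3 = (x_2 − 3)/5 = -1/2
  x_3 = -1/2;  a_3 = 2;  x_4 = (x_3 − 2)/5 = -1/2
Digits: (3, 0, 3, 2).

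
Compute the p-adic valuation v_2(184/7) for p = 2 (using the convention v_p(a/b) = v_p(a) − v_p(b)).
v_2(184/7) = 3

Factor powers of 2 from the numerator and denominator of the reduced fraction: 184 = 2^3 · 23 and 7 = 2^0 · 7. Apply v_p(a/b) = v_p(a) − v_p(b): v_2(184/7) = 3 − 0 = 3.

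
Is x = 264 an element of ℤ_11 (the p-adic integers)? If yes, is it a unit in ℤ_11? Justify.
x ∈ ℤ_11 but not a unit; v_11(x) = 1 > 0

ℤ_11 = {x ∈ ℚ_11 : v_11(x) ≥ 0} and ℤ_11^× = {x ∈ ℤ_11 : v_11(x) = 0}. Here v_11(264) = v_11(num) − v_11(den) = 1; compare against these criteria.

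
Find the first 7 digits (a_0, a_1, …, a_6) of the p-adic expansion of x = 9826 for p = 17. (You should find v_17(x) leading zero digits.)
(a_0, …, a_6) = (0, 0, 0, 2, 0, 0, 0)

v_17(9826) = 3, so a_0 = ... = a_2 = 0. Factor out: x = 17^3 · u with u = 2 a unit in ℤ_17. Expand u iteratively via a_{v+i} = u_i mod 17, u_{i+1} = (u_i − a_{v+i})/17:
  u_0 = 2;  a_3 = 2;  u_1 = (u_0 − 2)/17 = 0
  u_1 = 0;  a_4 = 0;  u_2 = (u_1 − 0)/17 = 0
  u_2 = 0;  a_5 = 0;  u_3 = (u_2 − 0)/17 = 0
  u_3 = 0;  a_6 = 0;  u_4 = (u_3 − 0)/17 = 0
Digits: (0, 0, 0, 2, 0, 0, 0).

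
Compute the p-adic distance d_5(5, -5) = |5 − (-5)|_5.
d_5(5, -5) = 1/5

Step 1 — x − y = 5 − (-5) = 10. Step 2 — v_5(10) = 1 (factor: 10 = (5^1 · 2); the sign does not affect v_p). Step 3 — |x − y|_5 = 5^{-1} = 1/5.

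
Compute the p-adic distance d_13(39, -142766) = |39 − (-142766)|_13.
d_13(39, -142766) = 1/28561

Step 1 — x − y = 39 − (-142766) = 142805. Step 2 — v_13(142805) = 4 (factor: 142805 = (13^4 · 5); the sign does not affect v_p). Step 3 — |x − y|_13 = 13^{-4} = 1/28561.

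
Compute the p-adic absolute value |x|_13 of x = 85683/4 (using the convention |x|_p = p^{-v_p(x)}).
|85683/4|_13 = 1/28561

Step 1 — compute v_13(x) by factoring powers of 13 out of the numerator and denominator: v_13(85683/4) = 4. Step 2 — apply |x|_p = p^{-v_p(x)} = 13^{-4} = 1/28561.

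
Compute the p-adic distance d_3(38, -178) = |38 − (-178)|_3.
d_3(38, -178) = 1/27

Step 1 — x − y = 38 − (-178) = 216. Step 2 — v_3(216) = 3 (factor: 216 = (3^3 · 8); the sign does not affect v_p). Step 3 — |x − y|_3 = 3^{-3} = 1/27.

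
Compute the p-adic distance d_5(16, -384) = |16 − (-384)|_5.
d_5(16, -384) = 1/25

Step 1 — x − y = 16 − (-384) = 400. Step 2 — v_5(400) = 2 (factor: 400 = (5^2 · 16); the sign does not affect v_p). Step 3 — |x − y|_5 = 5^{-2} = 1/25.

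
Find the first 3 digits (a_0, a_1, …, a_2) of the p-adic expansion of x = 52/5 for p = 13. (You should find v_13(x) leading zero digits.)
(a_0, …, a_2) = (0, 6, 10)

v_13(52/5) = 1, so a_0 = ... = a_0 = 0. Factor out: x = 13^1 · u with u = 4/5 a unit in ℤ_13. Expand u iteratively via a_{v+i} = u_i mod 13, u_{i+1} = (u_i − a_{v+i})/13:
  u_0 = 4/5;  a_1 = 6;  u_1 = (u_0 − 6)/13 = -2/5
  u_1 = -2/5;  a_2 = 10;  u_2 = (u_1 − 10)/13 = -4/5
Digits: (0, 6, 10).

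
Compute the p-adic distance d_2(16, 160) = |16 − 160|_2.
d_2(16, 160) = 1/16

Step 1 — x − y = 16 − 160 = -144. Step 2 — v_2(-144) = 4 (factor: -144 = −(2^4 · 9); the sign does not affect v_p). Step 3 — |x − y|_2 = 2^{-4} = 1/16.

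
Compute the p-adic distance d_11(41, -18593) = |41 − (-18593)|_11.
d_11(41, -18593) = 1/1331

Step 1 — x − y = 41 − (-18593) = 18634. Step 2 — v_11(18634) = 3 (factor: 18634 = (11^3 · 14); the sign does not affect v_p). Step 3 — |x − y|_11 = 11^{-3} = 1/1331.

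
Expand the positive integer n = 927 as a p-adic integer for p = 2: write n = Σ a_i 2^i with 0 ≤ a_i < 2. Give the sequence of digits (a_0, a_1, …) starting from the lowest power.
(a_0, a_1, …) = (1, 1, 1, 1, 1, 0, 0, 1, 1, 1)

Repeated division by 2 gives the digits low-to-high: 927 = 1 + 1·2^1 + 1·2^2 + 1·2^3 + 1·2^4 + 1·2^7 + 1·2^8 + 1·2^9. Digit sequence: (1, 1, 1, 1, 1, 0, 0, 1, 1, 1).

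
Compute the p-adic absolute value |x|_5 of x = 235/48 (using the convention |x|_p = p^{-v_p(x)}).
|235/48|_5 = 1/5

Step 1 — compute v_5(x) by factoring powers of 5 out of the numerator and denominator: v_5(235/48) = 1. Step 2 — apply |x|_p = p^{-v_p(x)} = 5^{-1} = 1/5.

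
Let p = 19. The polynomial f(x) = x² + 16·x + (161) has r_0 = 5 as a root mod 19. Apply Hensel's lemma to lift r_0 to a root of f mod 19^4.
r_3 = 46897 (mod 130321)

Hensel: r_{i+1} = r_i − f(r_i)·(f′(r_i))^{-1} mod 19^{i+2}, f′(x) = 2x + 16. Iterate:
  r_0 = 5 (mod 19)
  r_1 = 328 (mod 361)
  r_2 = 5743 (mod 6859)
  r_3 = 46897 (mod 130321)
Final: r = 46897 satisfies f(r) ≡ 0 mod 19^4.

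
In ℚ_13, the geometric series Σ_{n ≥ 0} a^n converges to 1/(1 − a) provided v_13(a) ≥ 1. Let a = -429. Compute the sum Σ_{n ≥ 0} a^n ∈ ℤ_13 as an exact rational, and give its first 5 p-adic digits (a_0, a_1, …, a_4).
Σ a^n = 1/(1 − a) = 1/430;  first 5 digits = (1, 6, 7, 0, 7)

v_13(a) = 1 ≥ 1, so the series converges in ℤ_13 to 1/(1 − a) = 1/(1 − (-429)) = 1/430. Expand this rational in ℤ_13: compute digits iteratively via d_i = x_i mod 13, x_{i+1} = (x_i − d_i)/13. The first 5 digits are (1, 6, 7, 0, 7).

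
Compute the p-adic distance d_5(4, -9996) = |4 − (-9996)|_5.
d_5(4, -9996) = 1/625

Step 1 — x − y = 4 − (-9996) = 10000. Step 2 — v_5(10000) = 4 (factor: 10000 = (5^4 · 16); the sign does not affect v_p). Step 3 — |x − y|_5 = 5^{-4} = 1/625.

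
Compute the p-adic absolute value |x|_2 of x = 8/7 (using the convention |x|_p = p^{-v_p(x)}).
|8/7|_2 = 1/8

Step 1 — compute v_2(x) by factoring powers of 2 out of the numerator and denominator: v_2(8/7) = 3. Step 2 — apply |x|_p = p^{-v_p(x)} = 2^{-3} = 1/8.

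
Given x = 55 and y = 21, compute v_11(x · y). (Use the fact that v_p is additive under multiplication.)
v_11(1155) = 1

v_p(x) = 1 (factor: 55 = 11^1 · 5); v_p(y) = 0 (factor: 21 = 11^0 · 21). Additivity: v_p(xy) = v_p(x) + v_p(y) = 1 + 0 = 1. (Direct check: xy = 1155 = 11^1 · (105).)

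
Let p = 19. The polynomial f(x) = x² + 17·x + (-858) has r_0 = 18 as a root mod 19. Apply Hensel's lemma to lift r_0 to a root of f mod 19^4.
r_3 = 130282 (mod 130321)

Hensel: r_{i+1} = r_i − f(r_i)·(f′(r_i))^{-1} mod 19^{i+2}, f′(x) = 2x + 17. Iterate:
  r_0 = 18 (mod 19)
  r_1 = 322 (mod 361)
  r_2 = 6820 (mod 6859)
  r_3 = 130282 (mod 130321)
Final: r = 130282 satisfies f(r) ≡ 0 mod 19^4.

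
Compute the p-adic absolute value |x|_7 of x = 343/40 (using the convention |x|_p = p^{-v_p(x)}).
|343/40|_7 = 1/343

Step 1 — compute v_7(x) by factoring powers of 7 out of the numerator and denominator: v_7(343/40) = 3. Step 2 — apply |x|_p = p^{-v_p(x)} = 7^{-3} = 1/343.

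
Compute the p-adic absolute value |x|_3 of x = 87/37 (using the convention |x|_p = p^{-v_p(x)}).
|87/37|_3 = 1/3

Step 1 — compute v_3(x) by factoring powers of 3 out of the numerator and denominator: v_3(87/37) = 1. Step 2 — apply |x|_p = p^{-v_p(x)} = 3^{-1} = 1/3.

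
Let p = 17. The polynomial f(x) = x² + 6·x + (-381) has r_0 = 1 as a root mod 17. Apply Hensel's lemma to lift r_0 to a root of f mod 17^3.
r_2 = 120 (mod 4913)

Hensel: r_{i+1} = r_i − f(r_i)·(f′(r_i))^{-1} mod 17^{i+2}, f′(x) = 2x + 6. Iterate:
  r_0 = 1 (mod 17)
  r_1 = 120 (mod 289)
  r_2 = 120 (mod 4913)
Final: r = 120 satisfies f(r) ≡ 0 mod 17^3.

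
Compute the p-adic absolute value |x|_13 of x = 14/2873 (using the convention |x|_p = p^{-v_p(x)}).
|14/2873|_13 = 169

Step 1 — compute v_13(x) by factoring powers of 13 out of the numerator and denominator: v_13(14/2873) = -2. Step 2 — apply |x|_p = p^{-v_p(x)} = 13^{2} = 169.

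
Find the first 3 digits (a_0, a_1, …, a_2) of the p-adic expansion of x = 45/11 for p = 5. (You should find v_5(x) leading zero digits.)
(a_0, …, a_2) = (0, 4, 3)

v_5(45/11) = 1, so a_0 = ... = a_0 = 0. Factor out: x = 5^1 · u with u = 9/11 a unit in ℤ_5. Expand u iteratively via a_{v+i} = u_i mod 5, u_{i+1} = (u_i − a_{v+i})/5:
  u_0 = 9/11;  a_1 = 4;  u_1 = (u_0 − 4)/5 = -7/11
  u_1 = -7/11;  a_2 = 3;  u_2 = (u_1 − 3)/5 = -8/11
Digits: (0, 4, 3).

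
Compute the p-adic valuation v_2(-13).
v_2(-13) = 0

v_2(n) is the largest exponent k such that 2^k divides n. Factor out: -13 = -2^0 · 13. (Sign doesn't affect v_p.) So v_2(-13) = 0.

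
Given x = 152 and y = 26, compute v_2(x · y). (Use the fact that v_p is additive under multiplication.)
v_2(3952) = 4

v_p(x) = 3 (factor: 152 = 2^3 · 19); v_p(y) = 1 (factor: 26 = 2^1 · 13). Additivity: v_p(xy) = v_p(x) + v_p(y) = 3 + 1 = 4. (Direct check: xy = 3952 = 2^4 · (247).)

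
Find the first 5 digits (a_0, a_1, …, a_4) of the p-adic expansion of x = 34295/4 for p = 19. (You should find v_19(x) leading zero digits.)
(a_0, …, a_4) = (0, 0, 0, 6, 14)

v_19(34295/4) = 3, so a_0 = ... = a_2 = 0. Factor out: x = 19^3 · u with u = 5/4 a unit in ℤ_19. Expand u iteratively via a_{v+i} = u_i mod 19, u_{i+1} = (u_i − a_{v+i})/19:
  u_0 = 5/4;  a_3 = 6;  u_1 = (u_0 − 6)/19 = -1/4
  u_1 = -1/4;  a_4 = 14;  u_2 = (u_1 − 14)/19 = -3/4
Digits: (0, 0, 0, 6, 14).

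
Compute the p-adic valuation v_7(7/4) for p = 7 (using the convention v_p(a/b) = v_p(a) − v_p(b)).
v_7(7/4) = 1

Factor powers of 7 from the numerator and denominator of the reduced fraction: 7 = 7^1 · 1 and 4 = 7^0 · 4. Apply v_p(a/b) = v_p(a) − v_p(b): v_7(7/4) = 1 − 0 = 1.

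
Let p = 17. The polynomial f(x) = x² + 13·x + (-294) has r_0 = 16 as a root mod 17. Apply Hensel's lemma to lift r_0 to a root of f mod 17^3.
r_2 = 237 (mod 4913)

Hensel: r_{i+1} = r_i − f(r_i)·(f′(r_i))^{-1} mod 17^{i+2}, f′(x) = 2x + 13. Iterate:
  r_0 = 16 (mod 17)
  r_1 = 237 (mod 289)
  r_2 = 237 (mod 4913)
Final: r = 237 satisfies f(r) ≡ 0 mod 17^3.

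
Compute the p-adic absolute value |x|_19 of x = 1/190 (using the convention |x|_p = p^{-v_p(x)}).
|1/190|_19 = 19

Step 1 — compute v_19(x) by factoring powers of 19 out of the numerator and denominator: v_19(1/190) = -1. Step 2 — apply |x|_p = p^{-v_p(x)} = 19^{1} = 19.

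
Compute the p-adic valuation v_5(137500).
v_5(137500) = 5

v_5(n) is the largest exponent k such that 5^k divides n. Factor out: 137500 = 5^5 · 44. (Sign doesn't affect v_p.) So v_5(137500) = 5.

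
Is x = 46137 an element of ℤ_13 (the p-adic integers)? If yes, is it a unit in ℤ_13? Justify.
x ∈ ℤ_13 but not a unit; v_13(x) = 3 > 0

ℤ_13 = {x ∈ ℚ_13 : v_13(x) ≥ 0} and ℤ_13^× = {x ∈ ℤ_13 : v_13(x) = 0}. Here v_13(46137) = v_13(num) − v_13(den) = 3; compare against these criteria.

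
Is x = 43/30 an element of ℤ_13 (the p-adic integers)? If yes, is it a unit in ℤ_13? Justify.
x ∈ ℤ_13^× (unit); v_13(x) = 0

ℤ_13 = {x ∈ ℚ_13 : v_13(x) ≥ 0} and ℤ_13^× = {x ∈ ℤ_13 : v_13(x) = 0}. Here v_13(43/30) = v_13(num) − v_13(den) = 0; compare against these criteria.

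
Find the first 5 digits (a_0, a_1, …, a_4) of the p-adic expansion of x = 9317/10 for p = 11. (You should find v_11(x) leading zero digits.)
(a_0, …, a_4) = (0, 0, 0, 4, 3)

v_11(9317/10) = 3, so a_0 = ... = a_2 = 0. Factor out: x = 11^3 · u with u = 7/10 a unit in ℤ_11. Expand u iteratively via a_{v+i} = u_i mod 11, u_{i+1} = (u_i − a_{v+i})/11:
  u_0 = 7/10;  a_3 = 4;  u_1 = (u_0 − 4)/11 = -3/10
  u_1 = -3/10;  a_4 = 3;  u_2 = (u_1 − 3)/11 = -3/10
Digits: (0, 0, 0, 4, 3).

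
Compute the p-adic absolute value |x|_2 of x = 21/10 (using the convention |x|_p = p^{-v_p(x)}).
|21/10|_2 = 2

Step 1 — compute v_2(x) by factoring powers of 2 out of the numerator and denominator: v_2(21/10) = -1. Step 2 — apply |x|_p = p^{-v_p(x)} = 2^{1} = 2.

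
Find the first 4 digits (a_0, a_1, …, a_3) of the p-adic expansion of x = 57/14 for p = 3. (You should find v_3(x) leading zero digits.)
(a_0, …, a_3) = (0, 2, 0, 1)

v_3(57/14) = 1, so a_0 = ... = a_0 = 0. Factor out: x = 3^1 · u with u = 19/14 a unit in ℤ_3. Expand u iteratively via a_{v+i} = u_i mod 3, u_{i+1} = (u_i − a_{v+i})/3:
  u_0 = 19/14;  a_1 = 2;  u_1 = (u_0 − 2)/3 = -3/14
  u_1 = -3/14;  a_2 = 0;  u_2 = (u_1 − 0)/3 = -1/14
  u_2 = -1/14;  a_3 = 1;  u_3 = (u_2 − 1)/3 = -5/14
Digits: (0, 2, 0, 1).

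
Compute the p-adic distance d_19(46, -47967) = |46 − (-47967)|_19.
d_19(46, -47967) = 1/6859

Step 1 — x − y = 46 − (-47967) = 48013. Step 2 — v_19(48013) = 3 (factor: 48013 = (19^3 · 7); the sign does not affect v_p). Step 3 — |x − y|_19 = 19^{-3} = 1/6859.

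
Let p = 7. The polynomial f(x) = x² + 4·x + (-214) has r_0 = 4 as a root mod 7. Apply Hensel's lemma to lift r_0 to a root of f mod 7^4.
r_3 = 844 (mod 2401)

Hensel: r_{i+1} = r_i − f(r_i)·(f′(r_i))^{-1} mod 7^{i+2}, f′(x) = 2x + 4. Iterate:
  r_0 = 4 (mod 7)
  r_1 = 11 (mod 49)
  r_2 = 158 (mod 343)
  r_3 = 844 (mod 2401)
Final: r = 844 satisfies f(r) ≡ 0 mod 7^4.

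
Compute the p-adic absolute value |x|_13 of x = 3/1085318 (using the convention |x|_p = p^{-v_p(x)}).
|3/1085318|_13 = 28561

Step 1 — compute v_13(x) by factoring powers of 13 out of the numerator and denominator: v_13(3/1085318) = -4. Step 2 — apply |x|_p = p^{-v_p(x)} = 13^{4} = 28561.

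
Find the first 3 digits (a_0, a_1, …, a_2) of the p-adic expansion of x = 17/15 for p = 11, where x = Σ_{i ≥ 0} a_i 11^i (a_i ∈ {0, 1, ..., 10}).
(a_0, …, a_2) = (7, 9, 5)

v_11(17/15) = 0 (numerator and denominator both coprime to 11), so x ∈ ℤ_11^×. Compute digits iteratively via a_i = x_i mod 11, x_{i+1} = (x_i − a_i)/11, with x_0 = x:
  x_0 = 17/15;  a_0 = 7;  x_1 = (x_0 − 7)/11 = -8/15
  x_1 = -8/15;  a_1 = 9;  x_2 = (x_1 − 9)/11 = -13/15
  x_2 = -13/15;  a_2 = 5;  x_3 = (x_2 − 5)/11 = -8/15
Digits: (7, 9, 5).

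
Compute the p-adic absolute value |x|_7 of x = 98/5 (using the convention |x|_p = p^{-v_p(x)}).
|98/5|_7 = 1/49

Step 1 — compute v_7(x) by factoring powers of 7 out of the numerator and denominator: v_7(98/5) = 2. Step 2 — apply |x|_p = p^{-v_p(x)} = 7^{-2} = 1/49.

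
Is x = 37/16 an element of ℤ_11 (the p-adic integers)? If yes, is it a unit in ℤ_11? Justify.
x ∈ ℤ_11^× (unit); v_11(x) = 0

ℤ_11 = {x ∈ ℚ_11 : v_11(x) ≥ 0} and ℤ_11^× = {x ∈ ℤ_11 : v_11(x) = 0}. Here v_11(37/16) = v_11(num) − v_11(den) = 0; compare against these criteria.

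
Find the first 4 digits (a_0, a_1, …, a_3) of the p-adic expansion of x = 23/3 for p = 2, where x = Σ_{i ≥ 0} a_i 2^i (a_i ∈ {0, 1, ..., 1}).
(a_0, …, a_3) = (1, 0, 1, 1)

v_2(23/3) = 0 (numerator and denominator both coprime to 2), so x ∈ ℤ_2^×. Compute digits iteratively via a_i = x_i mod 2, x_{i+1} = (x_i − a_i)/2, with x_0 = x:
  x_0 = 23/3;  a_0 = 1;  x_1 = (x_0 − 1)/2 = 10/3
  x_1 = 10/3;  a_1 = 0;  x_2 = (x_1 − 0)/2 = 5/3
  x_2 = 5/3;  a_2 = 1;  x_3 = (x_2 − 1)/2 = 1/3
  x_3 = 1/3;  a_3 = 1;  x_4 = (x_3 − 1)/2 = -1/3
Digits: (1, 0, 1, 1).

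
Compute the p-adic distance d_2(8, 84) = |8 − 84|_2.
d_2(8, 84) = 1/4

Step 1 — x − y = 8 − 84 = -76. Step 2 — v_2(-76) = 2 (factor: -76 = −(2^2 · 19); the sign does not affect v_p). Step 3 — |x − y|_2 = 2^{-2} = 1/4.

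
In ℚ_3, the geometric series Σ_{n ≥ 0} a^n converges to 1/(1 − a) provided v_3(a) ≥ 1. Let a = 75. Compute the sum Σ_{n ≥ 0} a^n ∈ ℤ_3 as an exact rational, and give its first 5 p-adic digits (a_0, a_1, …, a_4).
Σ a^n = 1/(1 − a) = -1/74;  first 5 digits = (1, 1, 0, 2, 2)

v_3(a) = 1 ≥ 1, so the series converges in ℤ_3 to 1/(1 − a) = 1/(1 − 75) = -1/74. Expand this rational in ℤ_3: compute digits iteratively via d_i = x_i mod 3, x_{i+1} = (x_i − d_i)/3. The first 5 digits are (1, 1, 0, 2, 2).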